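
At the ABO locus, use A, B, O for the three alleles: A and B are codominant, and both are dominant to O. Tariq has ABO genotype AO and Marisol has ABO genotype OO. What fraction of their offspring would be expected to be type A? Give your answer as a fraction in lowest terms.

1/2

ABO cross AO × OO → offspring phenotypes: 1/2 O, 1/2 A.
So P(type A) = 1/2.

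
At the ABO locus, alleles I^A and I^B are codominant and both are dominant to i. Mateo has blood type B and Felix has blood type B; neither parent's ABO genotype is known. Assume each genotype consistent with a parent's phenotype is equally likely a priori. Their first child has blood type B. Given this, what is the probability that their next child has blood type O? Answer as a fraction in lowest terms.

1/20

Possible genotypes: Mateo ∈ {I^B I^B, I^B i}; Felix ∈ {I^B I^B, I^B i}.
Weight each parental genotype pair by prior × P(type-B child):
  I^B I^B × I^B I^B: posterior weight 4/15; P(next child type O) = 0.
  I^B I^B × I^B i: posterior weight 4/15; P(next child type O) = 0.
  I^B i × I^B I^B: posterior weight 4/15; P(next child type O) = 0.
  I^B i × I^B i: posterior weight 1/5; P(next child type O) = 1/4.
Weighted sum = 1/20.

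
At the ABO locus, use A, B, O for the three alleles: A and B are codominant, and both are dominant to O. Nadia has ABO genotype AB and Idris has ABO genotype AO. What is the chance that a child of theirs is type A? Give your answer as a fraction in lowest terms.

1/2

ABO cross AB × AO → offspring phenotypes: 1/2 A, 1/4 B, 1/4 AB.
So P(type A) = 1/2.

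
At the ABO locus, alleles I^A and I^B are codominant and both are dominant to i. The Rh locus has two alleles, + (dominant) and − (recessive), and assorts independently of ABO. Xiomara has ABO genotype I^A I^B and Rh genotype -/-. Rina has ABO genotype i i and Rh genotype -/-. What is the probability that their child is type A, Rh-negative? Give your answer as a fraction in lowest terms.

1/2

ABO cross I^A I^B × i i → offspring phenotypes: 1/2 A, 1/2 B.
Rh cross -/- × -/- → 1 Rh-.
Independent loci: P(type A, Rh-negative) = 1/2 × 1 = 1/2.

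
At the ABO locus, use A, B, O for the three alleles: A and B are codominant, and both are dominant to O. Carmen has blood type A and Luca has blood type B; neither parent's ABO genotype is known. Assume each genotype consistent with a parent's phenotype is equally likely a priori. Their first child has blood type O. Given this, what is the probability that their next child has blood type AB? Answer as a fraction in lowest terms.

1/4

Possible genotypes: Carmen ∈ {AA, AO}; Luca ∈ {BB, BO}.
Weight each parental genotype pair by prior × P(type-O child):
  AO × BO: posterior weight 1; P(next child type AB) = 1/4.
Weighted sum = 1/4.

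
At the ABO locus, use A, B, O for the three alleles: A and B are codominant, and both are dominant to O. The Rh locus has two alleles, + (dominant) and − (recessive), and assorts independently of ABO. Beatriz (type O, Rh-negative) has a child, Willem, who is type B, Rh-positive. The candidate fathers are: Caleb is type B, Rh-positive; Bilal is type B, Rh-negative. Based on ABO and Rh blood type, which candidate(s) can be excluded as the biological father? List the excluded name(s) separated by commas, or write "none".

Bilal

A candidate is excluded only if no genotype consistent with his phenotype could produce a type B, Rh-positive child with a type O, Rh-negative mother.
Bilal (type B, Rh-): no genotype consistent with that phenotype can produce a type-B Rh+ child with a type-O mother.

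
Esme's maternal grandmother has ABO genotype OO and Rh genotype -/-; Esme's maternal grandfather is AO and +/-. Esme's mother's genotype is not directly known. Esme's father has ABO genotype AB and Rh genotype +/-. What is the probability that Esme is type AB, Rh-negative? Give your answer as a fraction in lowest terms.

3/64

Esme's mother's ABO genotype from OO × AO: 1/2 AO, 1/2 OO.
Crossing each possibility with the father AB and summing P(type AB): 1/2·1/4 + 1/2·0 = 1/8.
Similarly for Rh via the mother's Rh distribution: P(Rh-) = 3/8.
Independent loci: 1/8 × 3/8 = 3/64.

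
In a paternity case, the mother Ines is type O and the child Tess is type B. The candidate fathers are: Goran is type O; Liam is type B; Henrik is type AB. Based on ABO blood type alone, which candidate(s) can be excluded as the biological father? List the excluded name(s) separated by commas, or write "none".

A candidate is excluded only if no genotype consistent with his phenotype could produce a type B child with a type O mother.
Goran (type O): no genotype consistent with that phenotype can produce a type-B child with a type-O mother.

Goran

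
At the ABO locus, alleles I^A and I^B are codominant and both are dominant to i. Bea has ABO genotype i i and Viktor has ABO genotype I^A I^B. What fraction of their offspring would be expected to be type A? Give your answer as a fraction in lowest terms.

ABO cross i i × I^A I^B → offspring phenotypes: 1/2 A, 1/2 B.
So P(type A) = 1/2.

1/2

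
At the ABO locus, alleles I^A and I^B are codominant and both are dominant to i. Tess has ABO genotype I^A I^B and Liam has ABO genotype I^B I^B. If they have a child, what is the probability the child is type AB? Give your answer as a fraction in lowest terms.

1/2

ABO cross I^A I^B × I^B I^B → offspring phenotypes: 1/2 B, 1/2 AB.
So P(type AB) = 1/2.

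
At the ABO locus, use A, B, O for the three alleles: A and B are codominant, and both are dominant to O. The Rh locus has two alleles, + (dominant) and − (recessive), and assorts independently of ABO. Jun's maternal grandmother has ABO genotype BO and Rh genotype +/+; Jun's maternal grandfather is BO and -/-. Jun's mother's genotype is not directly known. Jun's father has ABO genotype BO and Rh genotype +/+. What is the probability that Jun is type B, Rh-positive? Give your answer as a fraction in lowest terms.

3/4

Jun's mother's ABO genotype from BO × BO: 1/4 BB, 1/2 BO, 1/4 OO.
Crossing each possibility with the father BO and summing P(type B): 1/4·1 + 1/2·3/4 + 1/4·1/2 = 3/4.
Similarly for Rh via the mother's Rh distribution: P(Rh+) = 1.
Independent loci: 3/4 × 1 = 3/4.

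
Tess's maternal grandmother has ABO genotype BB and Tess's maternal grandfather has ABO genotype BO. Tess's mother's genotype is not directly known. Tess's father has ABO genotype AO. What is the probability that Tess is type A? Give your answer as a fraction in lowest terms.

1/8

Tess's mother's ABO genotype from BB × BO: 1/2 BB, 1/2 BO.
Crossing each possibility with the father AO and summing P(type A): 1/2·0 + 1/2·1/4 = 1/8.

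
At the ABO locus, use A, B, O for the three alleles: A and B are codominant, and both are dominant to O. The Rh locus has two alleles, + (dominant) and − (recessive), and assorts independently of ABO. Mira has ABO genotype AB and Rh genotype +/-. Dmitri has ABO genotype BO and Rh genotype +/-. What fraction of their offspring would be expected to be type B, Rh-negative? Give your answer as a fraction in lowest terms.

ABO cross AB × BO → offspring phenotypes: 1/4 A, 1/2 B, 1/4 AB.
Rh cross +/- × +/- → 3/4 Rh+, 1/4 Rh-.
Independent loci: P(type B, Rh-negative) = 1/2 × 1/4 = 1/8.

1/8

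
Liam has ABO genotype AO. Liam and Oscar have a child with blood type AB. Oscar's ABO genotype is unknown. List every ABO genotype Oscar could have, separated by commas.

For each candidate genotype of Oscar, check whether crossing it with AO can produce every observed child phenotype.
  AA → possible child types {A} ✗
  AB → possible child types {A, B, AB} ✓
  AO → possible child types {O, A} ✗
  BB → possible child types {B, AB} ✓
  BO → possible child types {O, A, B, AB} ✓
  OO → possible child types {O, A} ✗

AB, BB, BO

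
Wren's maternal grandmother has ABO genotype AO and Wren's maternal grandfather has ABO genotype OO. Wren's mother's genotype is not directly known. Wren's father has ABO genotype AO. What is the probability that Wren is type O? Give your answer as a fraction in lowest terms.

Wren's mother's ABO genotype from AO × OO: 1/2 AO, 1/2 OO.
Crossing each possibility with the father AO and summing P(type O): 1/2·1/4 + 1/2·1/2 = 3/8.

3/8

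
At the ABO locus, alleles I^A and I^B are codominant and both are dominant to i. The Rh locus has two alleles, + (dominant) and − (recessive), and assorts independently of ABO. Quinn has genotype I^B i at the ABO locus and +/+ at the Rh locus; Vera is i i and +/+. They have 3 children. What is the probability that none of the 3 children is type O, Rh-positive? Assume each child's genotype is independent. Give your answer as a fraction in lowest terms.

1/8

ABO cross I^B i × i i → 1/2 O, 1/2 B.
Rh cross +/+ × +/+ → 1 Rh+; so P(type O, Rh-positive) = 1/2 × 1 = 1/2 per child.
P(not type O, Rh-positive) = 1/2 for one child; (1/2)^3 = 1/8.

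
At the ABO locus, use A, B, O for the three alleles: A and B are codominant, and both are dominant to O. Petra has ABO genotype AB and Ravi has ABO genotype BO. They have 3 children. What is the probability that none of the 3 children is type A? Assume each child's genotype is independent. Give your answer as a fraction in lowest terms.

27/64

ABO cross AB × BO → 1/4 A, 1/2 B, 1/4 AB.
So P(type A) = 1/4 per child.
P(not type A) = 3/4 for one child; (3/4)^3 = 27/64.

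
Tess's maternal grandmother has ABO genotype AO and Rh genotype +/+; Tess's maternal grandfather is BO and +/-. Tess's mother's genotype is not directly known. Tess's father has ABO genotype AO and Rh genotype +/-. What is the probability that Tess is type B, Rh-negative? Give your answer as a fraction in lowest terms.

Tess's mother's ABO genotype from AO × BO: 1/4 AB, 1/4 AO, 1/4 BO, 1/4 OO.
Crossing each possibility with the father AO and summing P(type B): 1/4·1/4 + 1/4·0 + 1/4·1/4 + 1/4·0 = 1/8.
Similarly for Rh via the mother's Rh distribution: P(Rh-) = 1/8.
Independent loci: 1/8 × 1/8 = 1/64.

1/64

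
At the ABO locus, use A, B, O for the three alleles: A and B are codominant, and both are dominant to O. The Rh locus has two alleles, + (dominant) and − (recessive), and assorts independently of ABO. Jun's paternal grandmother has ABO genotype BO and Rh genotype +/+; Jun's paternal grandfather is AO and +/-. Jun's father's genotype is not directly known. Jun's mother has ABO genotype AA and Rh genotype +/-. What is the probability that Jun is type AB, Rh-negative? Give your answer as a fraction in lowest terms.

Jun's father's ABO genotype from BO × AO: 1/4 AB, 1/4 AO, 1/4 BO, 1/4 OO.
Crossing each possibility with the mother AA and summing P(type AB): 1/4·1/2 + 1/4·0 + 1/4·1/2 + 1/4·0 = 1/4.
Similarly for Rh via the father's Rh distribution: P(Rh-) = 1/8.
Independent loci: 1/4 × 1/8 = 1/32.

1/32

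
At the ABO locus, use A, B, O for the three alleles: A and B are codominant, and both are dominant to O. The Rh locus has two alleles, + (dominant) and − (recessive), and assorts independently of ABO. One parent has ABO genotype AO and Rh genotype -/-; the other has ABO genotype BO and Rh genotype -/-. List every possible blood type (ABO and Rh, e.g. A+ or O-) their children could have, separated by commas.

Gametes from AO × BO give offspring ABO genotypes AB, AO, BO, OO, i.e. phenotypes O, A, B, AB.
Rh cross -/- × -/- → phenotypes Rh-.
Combining independently: O-, A-, B-, AB-.

O-, A-, B-, AB-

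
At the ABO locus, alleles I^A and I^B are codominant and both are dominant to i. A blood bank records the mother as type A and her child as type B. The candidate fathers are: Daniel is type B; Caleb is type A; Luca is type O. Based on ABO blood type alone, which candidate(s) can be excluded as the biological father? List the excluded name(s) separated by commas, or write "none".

A candidate is excluded only if no genotype consistent with his phenotype could produce a type B child with a type A mother.
Caleb (type A): no genotype consistent with that phenotype can produce a type-B child with a type-A mother.
Luca (type O): no genotype consistent with that phenotype can produce a type-B child with a type-A mother.

Caleb, Luca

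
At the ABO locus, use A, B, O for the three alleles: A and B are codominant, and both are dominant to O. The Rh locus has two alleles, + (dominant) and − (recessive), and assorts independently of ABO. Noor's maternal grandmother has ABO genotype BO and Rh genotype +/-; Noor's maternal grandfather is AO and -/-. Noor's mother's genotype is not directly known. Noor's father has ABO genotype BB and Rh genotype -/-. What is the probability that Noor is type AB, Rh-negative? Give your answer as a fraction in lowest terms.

Noor's mother's ABO genotype from BO × AO: 1/4 AB, 1/4 AO, 1/4 BO, 1/4 OO.
Crossing each possibility with the father BB and summing P(type AB): 1/4·1/2 + 1/4·1/2 + 1/4·0 + 1/4·0 = 1/4.
Similarly for Rh via the mother's Rh distribution: P(Rh-) = 3/4.
Independent loci: 1/4 × 3/4 = 3/16.

3/16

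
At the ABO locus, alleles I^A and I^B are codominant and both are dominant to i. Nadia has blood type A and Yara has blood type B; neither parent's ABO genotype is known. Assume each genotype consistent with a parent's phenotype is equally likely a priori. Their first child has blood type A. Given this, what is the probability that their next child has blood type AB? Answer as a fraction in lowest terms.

Possible genotypes: Nadia ∈ {I^A I^A, I^A i}; Yara ∈ {I^B I^B, I^B i}.
Weight each parental genotype pair by prior × P(type-A child):
  I^A I^A × I^B i: posterior weight 2/3; P(next child type AB) = 1/2.
  I^A i × I^B i: posterior weight 1/3; P(next child type AB) = 1/4.
Weighted sum = 5/12.

5/12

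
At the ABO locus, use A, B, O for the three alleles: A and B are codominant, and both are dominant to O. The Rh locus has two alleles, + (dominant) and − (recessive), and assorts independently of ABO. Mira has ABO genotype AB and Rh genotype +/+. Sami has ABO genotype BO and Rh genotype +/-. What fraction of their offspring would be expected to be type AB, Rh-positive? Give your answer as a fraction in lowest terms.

ABO cross AB × BO → offspring phenotypes: 1/4 A, 1/2 B, 1/4 AB.
Rh cross +/+ × +/- → 1 Rh+.
Independent loci: P(type AB, Rh-positive) = 1/4 × 1 = 1/4.

1/4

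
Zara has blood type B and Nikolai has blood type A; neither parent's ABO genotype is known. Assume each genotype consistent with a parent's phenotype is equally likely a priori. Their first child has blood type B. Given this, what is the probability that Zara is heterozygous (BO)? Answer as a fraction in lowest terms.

Possible genotypes: Zara ∈ {BB, BO}; Nikolai ∈ {AA, AO}.
Weight each parental genotype pair by prior × P(type-B child):
  BB × AO: posterior weight 2/3.
  BO × AO: posterior weight 1/3.
Sum the posterior weight over pairs where Zara is BO: 1/3.

1/3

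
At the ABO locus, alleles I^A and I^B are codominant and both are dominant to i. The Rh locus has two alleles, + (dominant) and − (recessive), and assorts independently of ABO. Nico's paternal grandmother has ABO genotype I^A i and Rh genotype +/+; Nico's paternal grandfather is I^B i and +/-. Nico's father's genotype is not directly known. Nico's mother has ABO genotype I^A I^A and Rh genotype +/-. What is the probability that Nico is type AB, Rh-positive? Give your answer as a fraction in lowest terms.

7/32

Nico's father's ABO genotype from I^A i × I^B i: 1/4 I^A I^B, 1/4 I^A i, 1/4 I^B i, 1/4 i i.
Crossing each possibility with the mother I^A I^A and summing P(type AB): 1/4·1/2 + 1/4·0 + 1/4·1/2 + 1/4·0 = 1/4.
Similarly for Rh via the father's Rh distribution: P(Rh+) = 7/8.
Independent loci: 1/4 × 7/8 = 7/32.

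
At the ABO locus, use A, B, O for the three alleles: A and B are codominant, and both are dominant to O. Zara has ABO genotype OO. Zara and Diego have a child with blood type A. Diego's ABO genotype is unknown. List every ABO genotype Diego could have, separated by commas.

AA, AB, AO

For each candidate genotype of Diego, check whether crossing it with OO can produce every observed child phenotype.
  AA → possible child types {A} ✓
  AB → possible child types {A, B} ✓
  AO → possible child types {O, A} ✓
  BB → possible child types {B} ✗
  BO → possible child types {O, B} ✗
  OO → possible child types {O} ✗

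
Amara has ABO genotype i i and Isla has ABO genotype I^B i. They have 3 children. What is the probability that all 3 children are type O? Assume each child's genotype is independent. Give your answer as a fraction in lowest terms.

ABO cross i i × I^B i → 1/2 O, 1/2 B.
So P(type O) = 1/2 per child.
All 3 independent: (1/2)^3 = 1/8.

1/8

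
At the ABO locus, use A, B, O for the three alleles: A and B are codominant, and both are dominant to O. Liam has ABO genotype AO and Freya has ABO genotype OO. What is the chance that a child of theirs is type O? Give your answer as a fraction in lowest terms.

1/2

ABO cross AO × OO → offspring phenotypes: 1/2 O, 1/2 A.
So P(type O) = 1/2.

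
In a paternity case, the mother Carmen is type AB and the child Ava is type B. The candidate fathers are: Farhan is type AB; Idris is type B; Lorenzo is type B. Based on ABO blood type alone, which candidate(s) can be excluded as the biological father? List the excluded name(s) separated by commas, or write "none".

A candidate is excluded only if no genotype consistent with his phenotype could produce a type B child with a type AB mother.
Every candidate has at least one consistent genotype combination, so none can be excluded.

none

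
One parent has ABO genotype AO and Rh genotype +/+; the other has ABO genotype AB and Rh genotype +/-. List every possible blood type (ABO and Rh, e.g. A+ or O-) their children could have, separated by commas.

A+, B+, AB+

Gametes from AO × AB give offspring ABO genotypes AA, AB, AO, BO, i.e. phenotypes A, B, AB.
Rh cross +/+ × +/- → phenotypes Rh+.
Combining independently: A+, B+, AB+.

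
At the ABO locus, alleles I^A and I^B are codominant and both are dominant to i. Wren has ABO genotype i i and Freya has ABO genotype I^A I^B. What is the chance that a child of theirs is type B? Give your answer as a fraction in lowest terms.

ABO cross i i × I^A I^B → offspring phenotypes: 1/2 A, 1/2 B.
So P(type B) = 1/2.

1/2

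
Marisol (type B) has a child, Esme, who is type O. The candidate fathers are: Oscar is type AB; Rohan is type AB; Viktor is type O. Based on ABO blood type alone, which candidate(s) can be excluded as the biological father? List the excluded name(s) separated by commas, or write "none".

Oscar, Rohan

A candidate is excluded only if no genotype consistent with his phenotype could produce a type O child with a type B mother.
Oscar (type AB): no genotype consistent with that phenotype can produce a type-O child with a type-B mother.
Rohan (type AB): no genotype consistent with that phenotype can produce a type-O child with a type-B mother.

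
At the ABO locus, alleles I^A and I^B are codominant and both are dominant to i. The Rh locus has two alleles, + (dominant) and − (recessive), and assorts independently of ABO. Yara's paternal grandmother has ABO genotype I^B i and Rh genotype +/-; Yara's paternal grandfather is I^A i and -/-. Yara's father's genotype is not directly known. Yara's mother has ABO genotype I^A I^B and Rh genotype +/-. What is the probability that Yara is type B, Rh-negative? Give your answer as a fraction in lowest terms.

Yara's father's ABO genotype from I^B i × I^A i: 1/4 I^A I^B, 1/4 I^A i, 1/4 I^B i, 1/4 i i.
Crossing each possibility with the mother I^A I^B and summing P(type B): 1/4·1/4 + 1/4·1/4 + 1/4·1/2 + 1/4·1/2 = 3/8.
Similarly for Rh via the father's Rh distribution: P(Rh-) = 3/8.
Independent loci: 3/8 × 3/8 = 9/64.

9/64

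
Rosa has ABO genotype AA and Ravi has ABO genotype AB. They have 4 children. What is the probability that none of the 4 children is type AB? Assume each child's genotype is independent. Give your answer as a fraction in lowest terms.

1/16

ABO cross AA × AB → 1/2 A, 1/2 AB.
So P(type AB) = 1/2 per child.
P(not type AB) = 1/2 for one child; (1/2)^4 = 1/16.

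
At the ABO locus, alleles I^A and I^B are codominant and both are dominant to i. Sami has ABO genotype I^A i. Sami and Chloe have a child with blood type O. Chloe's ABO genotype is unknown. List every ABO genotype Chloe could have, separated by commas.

I^A i, I^B i, i i

For each candidate genotype of Chloe, check whether crossing it with I^A i can produce every observed child phenotype.
  I^A I^A → possible child types {A} ✗
  I^A I^B → possible child types {A, B, AB} ✗
  I^A i → possible child types {O, A} ✓
  I^B I^B → possible child types {B, AB} ✗
  I^B i → possible child types {O, A, B, AB} ✓
  i i → possible child types {O, A} ✓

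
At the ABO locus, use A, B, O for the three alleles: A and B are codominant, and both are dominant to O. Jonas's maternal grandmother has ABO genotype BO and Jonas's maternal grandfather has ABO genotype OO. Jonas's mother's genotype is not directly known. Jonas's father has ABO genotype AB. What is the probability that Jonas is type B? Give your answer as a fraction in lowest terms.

Jonas's mother's ABO genotype from BO × OO: 1/2 BO, 1/2 OO.
Crossing each possibility with the father AB and summing P(type B): 1/2·1/2 + 1/2·1/2 = 1/2.

1/2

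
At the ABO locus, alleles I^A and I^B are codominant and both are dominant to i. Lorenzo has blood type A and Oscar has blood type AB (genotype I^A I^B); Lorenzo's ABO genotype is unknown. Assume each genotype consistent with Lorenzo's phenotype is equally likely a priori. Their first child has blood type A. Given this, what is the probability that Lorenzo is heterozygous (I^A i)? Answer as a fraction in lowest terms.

Possible genotypes: Lorenzo ∈ {I^A I^A, I^A i}; Oscar ∈ {I^A I^B}.
Weight each parental genotype pair by prior × P(type-A child):
  I^A I^A × I^A I^B: posterior weight 1/2.
  I^A i × I^A I^B: posterior weight 1/2.
Sum the posterior weight over pairs where Lorenzo is I^A i: 1/2.

1/2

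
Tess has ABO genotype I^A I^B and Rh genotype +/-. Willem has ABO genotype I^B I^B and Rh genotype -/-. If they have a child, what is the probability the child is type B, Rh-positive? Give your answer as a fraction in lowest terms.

ABO cross I^A I^B × I^B I^B → offspring phenotypes: 1/2 B, 1/2 AB.
Rh cross +/- × -/- → 1/2 Rh+, 1/2 Rh-.
Independent loci: P(type B, Rh-positive) = 1/2 × 1/2 = 1/4.

1/4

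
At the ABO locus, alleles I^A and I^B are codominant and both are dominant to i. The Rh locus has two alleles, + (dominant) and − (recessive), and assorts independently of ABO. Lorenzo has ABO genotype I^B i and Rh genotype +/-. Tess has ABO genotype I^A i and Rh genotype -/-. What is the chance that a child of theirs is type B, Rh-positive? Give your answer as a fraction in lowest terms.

1/8

ABO cross I^B i × I^A i → offspring phenotypes: 1/4 O, 1/4 A, 1/4 B, 1/4 AB.
Rh cross +/- × -/- → 1/2 Rh+, 1/2 Rh-.
Independent loci: P(type B, Rh-positive) = 1/4 × 1/2 = 1/8.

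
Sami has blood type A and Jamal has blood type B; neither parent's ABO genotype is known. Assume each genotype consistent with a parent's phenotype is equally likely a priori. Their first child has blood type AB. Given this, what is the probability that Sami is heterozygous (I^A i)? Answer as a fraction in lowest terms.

1/3

Possible genotypes: Sami ∈ {I^A I^A, I^A i}; Jamal ∈ {I^B I^B, I^B i}.
Weight each parental genotype pair by prior × P(type-AB child):
  I^A I^A × I^B I^B: posterior weight 4/9.
  I^A I^A × I^B i: posterior weight 2/9.
  I^A i × I^B I^B: posterior weight 2/9.
  I^A i × I^B i: posterior weight 1/9.
Sum the posterior weight over pairs where Sami is I^A i: 1/3.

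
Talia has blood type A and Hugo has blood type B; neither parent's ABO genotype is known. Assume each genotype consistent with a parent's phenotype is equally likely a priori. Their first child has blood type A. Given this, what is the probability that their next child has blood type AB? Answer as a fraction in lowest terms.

5/12

Possible genotypes: Talia ∈ {I^A I^A, I^A i}; Hugo ∈ {I^B I^B, I^B i}.
Weight each parental genotype pair by prior × P(type-A child):
  I^A I^A × I^B i: posterior weight 2/3; P(next child type AB) = 1/2.
  I^A i × I^B i: posterior weight 1/3; P(next child type AB) = 1/4.
Weighted sum = 5/12.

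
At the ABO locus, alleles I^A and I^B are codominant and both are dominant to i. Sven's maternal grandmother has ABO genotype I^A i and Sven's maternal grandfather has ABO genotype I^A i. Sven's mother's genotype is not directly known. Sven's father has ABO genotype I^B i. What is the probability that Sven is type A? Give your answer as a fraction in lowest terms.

1/4

Sven's mother's ABO genotype from I^A i × I^A i: 1/4 I^A I^A, 1/2 I^A i, 1/4 i i.
Crossing each possibility with the father I^B i and summing P(type A): 1/4·1/2 + 1/2·1/4 + 1/4·0 = 1/4.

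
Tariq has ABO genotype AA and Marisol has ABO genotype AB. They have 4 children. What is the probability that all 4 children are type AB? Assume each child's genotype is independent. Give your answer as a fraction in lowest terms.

1/16

ABO cross AA × AB → 1/2 A, 1/2 AB.
So P(type AB) = 1/2 per child.
All 4 independent: (1/2)^4 = 1/16.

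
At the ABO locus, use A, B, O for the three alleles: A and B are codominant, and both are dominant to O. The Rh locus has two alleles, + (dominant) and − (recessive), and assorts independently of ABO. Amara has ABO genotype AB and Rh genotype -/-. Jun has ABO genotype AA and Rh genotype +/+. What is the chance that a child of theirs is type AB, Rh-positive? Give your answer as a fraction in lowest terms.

1/2

ABO cross AB × AA → offspring phenotypes: 1/2 A, 1/2 AB.
Rh cross -/- × +/+ → 1 Rh+.
Independent loci: P(type AB, Rh-positive) = 1/2 × 1 = 1/2.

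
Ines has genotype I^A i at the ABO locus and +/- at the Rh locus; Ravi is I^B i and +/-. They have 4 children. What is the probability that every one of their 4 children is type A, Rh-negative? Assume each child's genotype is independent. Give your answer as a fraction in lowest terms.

ABO cross I^A i × I^B i → 1/4 O, 1/4 A, 1/4 B, 1/4 AB.
Rh cross +/- × +/- → 3/4 Rh+, 1/4 Rh-; so P(type A, Rh-negative) = 1/4 × 1/4 = 1/16 per child.
All 4 independent: (1/16)^4 = 1/65536.

1/65536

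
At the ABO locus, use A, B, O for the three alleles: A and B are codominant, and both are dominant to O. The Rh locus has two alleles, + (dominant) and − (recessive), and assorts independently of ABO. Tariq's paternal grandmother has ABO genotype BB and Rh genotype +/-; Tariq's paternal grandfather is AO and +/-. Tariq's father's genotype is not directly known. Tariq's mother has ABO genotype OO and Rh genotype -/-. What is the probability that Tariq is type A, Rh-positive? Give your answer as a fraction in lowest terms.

Tariq's father's ABO genotype from BB × AO: 1/2 AB, 1/2 BO.
Crossing each possibility with the mother OO and summing P(type A): 1/2·1/2 + 1/2·0 = 1/4.
Similarly for Rh via the father's Rh distribution: P(Rh+) = 1/2.
Independent loci: 1/4 × 1/2 = 1/8.

1/8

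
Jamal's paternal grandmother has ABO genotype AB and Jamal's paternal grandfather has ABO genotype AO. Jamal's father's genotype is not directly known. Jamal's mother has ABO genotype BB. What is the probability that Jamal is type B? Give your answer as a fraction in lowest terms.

1/2

Jamal's father's ABO genotype from AB × AO: 1/4 AA, 1/4 AB, 1/4 AO, 1/4 BO.
Crossing each possibility with the mother BB and summing P(type B): 1/4·0 + 1/4·1/2 + 1/4·1/2 + 1/4·1 = 1/2.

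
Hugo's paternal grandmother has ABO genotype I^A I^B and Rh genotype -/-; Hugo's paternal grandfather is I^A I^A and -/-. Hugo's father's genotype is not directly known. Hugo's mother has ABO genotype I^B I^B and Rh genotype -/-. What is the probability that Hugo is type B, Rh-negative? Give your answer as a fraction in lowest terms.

Hugo's father's ABO genotype from I^A I^B × I^A I^A: 1/2 I^A I^A, 1/2 I^A I^B.
Crossing each possibility with the mother I^B I^B and summing P(type B): 1/2·0 + 1/2·1/2 = 1/4.
Similarly for Rh via the father's Rh distribution: P(Rh-) = 1.
Independent loci: 1/4 × 1 = 1/4.

1/4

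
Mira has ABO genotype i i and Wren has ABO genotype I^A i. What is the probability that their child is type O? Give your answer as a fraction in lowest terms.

1/2

ABO cross i i × I^A i → offspring phenotypes: 1/2 O, 1/2 A.
So P(type O) = 1/2.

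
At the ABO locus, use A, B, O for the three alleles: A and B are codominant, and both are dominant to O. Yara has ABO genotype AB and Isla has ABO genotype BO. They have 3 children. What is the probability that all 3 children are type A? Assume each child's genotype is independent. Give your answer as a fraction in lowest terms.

1/64

ABO cross AB × BO → 1/4 A, 1/2 B, 1/4 AB.
So P(type A) = 1/4 per child.
All 3 independent: (1/4)^3 = 1/64.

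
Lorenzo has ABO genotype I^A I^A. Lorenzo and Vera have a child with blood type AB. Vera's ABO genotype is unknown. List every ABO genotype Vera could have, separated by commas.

I^A I^B, I^B I^B, I^B i

For each candidate genotype of Vera, check whether crossing it with I^A I^A can produce every observed child phenotype.
  I^A I^A → possible child types {A} ✗
  I^A I^B → possible child types {A, AB} ✓
  I^A i → possible child types {A} ✗
  I^B I^B → possible child types {AB} ✓
  I^B i → possible child types {A, AB} ✓
  i i → possible child types {A} ✗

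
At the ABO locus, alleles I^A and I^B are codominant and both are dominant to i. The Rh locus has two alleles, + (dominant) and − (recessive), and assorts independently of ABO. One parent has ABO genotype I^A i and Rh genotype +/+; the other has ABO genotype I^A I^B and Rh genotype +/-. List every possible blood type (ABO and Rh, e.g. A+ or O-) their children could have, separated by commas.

A+, B+, AB+

Gametes from I^A i × I^A I^B give offspring ABO genotypes I^A I^A, I^A I^B, I^A i, I^B i, i.e. phenotypes A, B, AB.
Rh cross +/+ × +/- → phenotypes Rh+.
Combining independently: A+, B+, AB+.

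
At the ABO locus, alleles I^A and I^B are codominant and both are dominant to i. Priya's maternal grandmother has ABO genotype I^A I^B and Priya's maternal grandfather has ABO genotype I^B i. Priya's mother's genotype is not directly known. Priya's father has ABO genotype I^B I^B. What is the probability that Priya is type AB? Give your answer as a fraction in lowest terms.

Priya's mother's ABO genotype from I^A I^B × I^B i: 1/4 I^A I^B, 1/4 I^A i, 1/4 I^B I^B, 1/4 I^B i.
Crossing each possibility with the father I^B I^B and summing P(type AB): 1/4·1/2 + 1/4·1/2 + 1/4·0 + 1/4·0 = 1/4.

1/4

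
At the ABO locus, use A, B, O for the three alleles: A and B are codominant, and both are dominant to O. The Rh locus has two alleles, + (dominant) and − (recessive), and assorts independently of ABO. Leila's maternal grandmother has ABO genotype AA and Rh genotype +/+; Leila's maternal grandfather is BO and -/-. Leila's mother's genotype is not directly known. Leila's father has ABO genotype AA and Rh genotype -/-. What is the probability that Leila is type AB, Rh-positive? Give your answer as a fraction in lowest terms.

1/8

Leila's mother's ABO genotype from AA × BO: 1/2 AB, 1/2 AO.
Crossing each possibility with the father AA and summing P(type AB): 1/2·1/2 + 1/2·0 = 1/4.
Similarly for Rh via the mother's Rh distribution: P(Rh+) = 1/2.
Independent loci: 1/4 × 1/2 = 1/8.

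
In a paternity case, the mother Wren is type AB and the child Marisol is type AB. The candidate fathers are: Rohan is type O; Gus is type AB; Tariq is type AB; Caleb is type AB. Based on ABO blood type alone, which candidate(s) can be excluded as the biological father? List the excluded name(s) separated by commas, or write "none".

A candidate is excluded only if no genotype consistent with his phenotype could produce a type AB child with a type AB mother.
Rohan (type O): no genotype consistent with that phenotype can produce a type-AB child with a type-AB mother.

Rohan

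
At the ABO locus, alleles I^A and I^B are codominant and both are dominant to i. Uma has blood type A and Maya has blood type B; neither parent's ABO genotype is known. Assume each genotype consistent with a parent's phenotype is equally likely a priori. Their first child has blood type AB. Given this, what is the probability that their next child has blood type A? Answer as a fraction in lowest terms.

Possible genotypes: Uma ∈ {I^A I^A, I^A i}; Maya ∈ {I^B I^B, I^B i}.
Weight each parental genotype pair by prior × P(type-AB child):
  I^A I^A × I^B I^B: posterior weight 4/9; P(next child type A) = 0.
  I^A I^A × I^B i: posterior weight 2/9; P(next child type A) = 1/2.
  I^A i × I^B I^B: posterior weight 2/9; P(next child type A) = 0.
  I^A i × I^B i: posterior weight 1/9; P(next child type A) = 1/4.
Weighted sum = 5/36.

5/36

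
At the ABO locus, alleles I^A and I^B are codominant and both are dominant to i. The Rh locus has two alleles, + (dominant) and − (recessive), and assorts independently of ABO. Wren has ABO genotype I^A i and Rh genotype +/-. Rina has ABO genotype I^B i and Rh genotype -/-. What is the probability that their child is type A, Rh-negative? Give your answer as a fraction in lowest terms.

ABO cross I^A i × I^B i → offspring phenotypes: 1/4 O, 1/4 A, 1/4 B, 1/4 AB.
Rh cross +/- × -/- → 1/2 Rh+, 1/2 Rh-.
Independent loci: P(type A, Rh-negative) = 1/4 × 1/2 = 1/8.

1/8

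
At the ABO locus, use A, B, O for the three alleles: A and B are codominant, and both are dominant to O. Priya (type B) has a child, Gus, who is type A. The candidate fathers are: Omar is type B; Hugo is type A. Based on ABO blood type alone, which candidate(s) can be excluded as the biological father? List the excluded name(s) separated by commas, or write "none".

Omar

A candidate is excluded only if no genotype consistent with his phenotype could produce a type A child with a type B mother.
Omar (type B): no genotype consistent with that phenotype can produce a type-A child with a type-B mother.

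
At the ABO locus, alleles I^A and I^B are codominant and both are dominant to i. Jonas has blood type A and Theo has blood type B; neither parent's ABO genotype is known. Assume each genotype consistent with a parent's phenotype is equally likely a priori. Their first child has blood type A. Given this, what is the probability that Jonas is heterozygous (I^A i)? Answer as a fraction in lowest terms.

1/3

Possible genotypes: Jonas ∈ {I^A I^A, I^A i}; Theo ∈ {I^B I^B, I^B i}.
Weight each parental genotype pair by prior × P(type-A child):
  I^A I^A × I^B i: posterior weight 2/3.
  I^A i × I^B i: posterior weight 1/3.
Sum the posterior weight over pairs where Jonas is I^A i: 1/3.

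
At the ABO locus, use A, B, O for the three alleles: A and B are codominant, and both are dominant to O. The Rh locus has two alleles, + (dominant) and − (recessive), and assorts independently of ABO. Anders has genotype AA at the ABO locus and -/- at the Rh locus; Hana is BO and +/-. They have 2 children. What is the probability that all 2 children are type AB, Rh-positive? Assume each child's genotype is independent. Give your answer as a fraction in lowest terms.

1/16

ABO cross AA × BO → 1/2 A, 1/2 AB.
Rh cross -/- × +/- → 1/2 Rh+, 1/2 Rh-; so P(type AB, Rh-positive) = 1/2 × 1/2 = 1/4 per child.
All 2 independent: (1/4)^2 = 1/16.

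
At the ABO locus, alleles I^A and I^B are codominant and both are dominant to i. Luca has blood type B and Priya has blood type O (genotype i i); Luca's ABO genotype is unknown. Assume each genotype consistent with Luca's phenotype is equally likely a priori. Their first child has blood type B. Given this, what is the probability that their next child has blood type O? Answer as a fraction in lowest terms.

Possible genotypes: Luca ∈ {I^B I^B, I^B i}; Priya ∈ {i i}.
Weight each parental genotype pair by prior × P(type-B child):
  I^B I^B × i i: posterior weight 2/3; P(next child type O) = 0.
  I^B i × i i: posterior weight 1/3; P(next child type O) = 1/2.
Weighted sum = 1/6.

1/6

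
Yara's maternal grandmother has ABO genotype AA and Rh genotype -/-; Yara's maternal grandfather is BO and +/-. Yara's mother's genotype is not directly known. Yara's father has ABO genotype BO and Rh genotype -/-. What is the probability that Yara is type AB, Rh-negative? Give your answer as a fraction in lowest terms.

Yara's mother's ABO genotype from AA × BO: 1/2 AB, 1/2 AO.
Crossing each possibility with the father BO and summing P(type AB): 1/2·1/4 + 1/2·1/4 = 1/4.
Similarly for Rh via the mother's Rh distribution: P(Rh-) = 3/4.
Independent loci: 1/4 × 3/4 = 3/16.

3/16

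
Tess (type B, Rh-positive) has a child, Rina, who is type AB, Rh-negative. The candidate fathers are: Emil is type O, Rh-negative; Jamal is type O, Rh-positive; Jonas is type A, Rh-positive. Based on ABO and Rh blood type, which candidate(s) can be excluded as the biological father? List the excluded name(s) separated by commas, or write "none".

A candidate is excluded only if no genotype consistent with his phenotype could produce a type AB, Rh-negative child with a type B, Rh-positive mother.
Emil (type O, Rh-): no genotype consistent with that phenotype can produce a type-AB Rh- child with a type-B mother.
Jamal (type O, Rh+): no genotype consistent with that phenotype can produce a type-AB Rh- child with a type-B mother.

Emil, Jamal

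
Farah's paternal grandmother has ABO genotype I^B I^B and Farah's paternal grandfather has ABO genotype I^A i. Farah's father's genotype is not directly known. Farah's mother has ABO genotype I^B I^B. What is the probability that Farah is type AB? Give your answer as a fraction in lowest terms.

Farah's father's ABO genotype from I^B I^B × I^A i: 1/2 I^A I^B, 1/2 I^B i.
Crossing each possibility with the mother I^B I^B and summing P(type AB): 1/2·1/2 + 1/2·0 = 1/4.

1/4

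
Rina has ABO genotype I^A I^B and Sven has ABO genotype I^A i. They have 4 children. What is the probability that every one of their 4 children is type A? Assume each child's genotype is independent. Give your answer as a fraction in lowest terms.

ABO cross I^A I^B × I^A i → 1/2 A, 1/4 B, 1/4 AB.
So P(type A) = 1/2 per child.
All 4 independent: (1/2)^4 = 1/16.

1/16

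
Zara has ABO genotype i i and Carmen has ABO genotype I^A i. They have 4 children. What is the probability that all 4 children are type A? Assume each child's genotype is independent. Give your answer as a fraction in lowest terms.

1/16

ABO cross i i × I^A i → 1/2 O, 1/2 A.
So P(type A) = 1/2 per child.
All 4 independent: (1/2)^4 = 1/16.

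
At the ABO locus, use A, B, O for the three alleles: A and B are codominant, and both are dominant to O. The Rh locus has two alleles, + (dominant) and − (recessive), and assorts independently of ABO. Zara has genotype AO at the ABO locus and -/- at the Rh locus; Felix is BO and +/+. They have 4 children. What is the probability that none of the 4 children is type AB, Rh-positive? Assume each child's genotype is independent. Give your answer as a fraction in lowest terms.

81/256

ABO cross AO × BO → 1/4 O, 1/4 A, 1/4 B, 1/4 AB.
Rh cross -/- × +/+ → 1 Rh+; so P(type AB, Rh-positive) = 1/4 × 1 = 1/4 per child.
P(not type AB, Rh-positive) = 3/4 for one child; (3/4)^4 = 81/256.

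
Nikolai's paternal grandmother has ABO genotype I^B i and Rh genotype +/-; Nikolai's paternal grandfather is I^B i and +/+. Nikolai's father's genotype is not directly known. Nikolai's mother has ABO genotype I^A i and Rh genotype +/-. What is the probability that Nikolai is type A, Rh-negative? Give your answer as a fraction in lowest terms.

1/32

Nikolai's father's ABO genotype from I^B i × I^B i: 1/4 I^B I^B, 1/2 I^B i, 1/4 i i.
Crossing each possibility with the mother I^A i and summing P(type A): 1/4·0 + 1/2·1/4 + 1/4·1/2 = 1/4.
Similarly for Rh via the father's Rh distribution: P(Rh-) = 1/8.
Independent loci: 1/4 × 1/8 = 1/32.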